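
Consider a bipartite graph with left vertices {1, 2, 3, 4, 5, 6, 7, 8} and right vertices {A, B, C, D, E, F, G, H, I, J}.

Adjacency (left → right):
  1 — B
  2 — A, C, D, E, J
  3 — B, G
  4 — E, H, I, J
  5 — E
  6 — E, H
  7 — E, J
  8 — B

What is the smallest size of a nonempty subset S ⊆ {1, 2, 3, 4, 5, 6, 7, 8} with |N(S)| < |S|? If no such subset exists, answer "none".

2

Take S = {1, 8}. Its neighbourhood is {B}, so |N(S)| = 1 < |S| = 2.
No single vertex violates Hall's condition since each has at least one neighbour, so 2 is the minimum.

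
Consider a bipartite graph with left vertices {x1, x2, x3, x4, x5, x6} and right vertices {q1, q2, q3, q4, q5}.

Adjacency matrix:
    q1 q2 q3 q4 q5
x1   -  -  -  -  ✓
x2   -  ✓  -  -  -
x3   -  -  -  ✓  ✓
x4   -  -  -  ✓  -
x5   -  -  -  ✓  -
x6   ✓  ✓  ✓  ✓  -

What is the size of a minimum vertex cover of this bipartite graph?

The 4 edges x1–q5, x2–q2, x3–q4, x6–q3 form a matching, so any vertex cover needs at least 4 vertices (one per matched edge).
Conversely {x2, x6, q4, q5} meets every edge and has exactly 4 vertices, so 4 is optimal.

4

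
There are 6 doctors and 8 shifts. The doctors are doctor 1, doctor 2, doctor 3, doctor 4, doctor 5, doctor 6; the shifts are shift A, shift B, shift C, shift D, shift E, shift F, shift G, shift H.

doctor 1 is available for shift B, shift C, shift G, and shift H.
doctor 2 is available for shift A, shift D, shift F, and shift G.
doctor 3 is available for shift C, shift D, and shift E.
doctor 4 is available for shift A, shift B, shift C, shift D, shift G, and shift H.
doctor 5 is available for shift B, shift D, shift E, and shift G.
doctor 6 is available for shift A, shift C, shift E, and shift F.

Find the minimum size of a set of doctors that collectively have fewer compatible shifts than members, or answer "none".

none

A matching saturating every doctor exists, for instance doctor 1→shift H, doctor 2→shift F, doctor 3→shift D, doctor 4→shift A, doctor 5→shift G, doctor 6→shift E.
By Hall's marriage theorem, this means |N(S)| ≥ |S| for every subset S, so no violating subset exists.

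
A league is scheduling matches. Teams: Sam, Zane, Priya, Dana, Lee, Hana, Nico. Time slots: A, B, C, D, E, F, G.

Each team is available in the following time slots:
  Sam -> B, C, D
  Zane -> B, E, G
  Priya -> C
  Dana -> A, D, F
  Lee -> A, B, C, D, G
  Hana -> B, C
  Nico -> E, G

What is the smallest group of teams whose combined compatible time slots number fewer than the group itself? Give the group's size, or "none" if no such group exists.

A matching saturating every team exists, for instance Sam→D, Zane→G, Priya→C, Dana→F, Lee→A, Hana→B, Nico→E.
By Hall's marriage theorem, this means |N(S)| ≥ |S| for every subset S, so no violating subset exists.

none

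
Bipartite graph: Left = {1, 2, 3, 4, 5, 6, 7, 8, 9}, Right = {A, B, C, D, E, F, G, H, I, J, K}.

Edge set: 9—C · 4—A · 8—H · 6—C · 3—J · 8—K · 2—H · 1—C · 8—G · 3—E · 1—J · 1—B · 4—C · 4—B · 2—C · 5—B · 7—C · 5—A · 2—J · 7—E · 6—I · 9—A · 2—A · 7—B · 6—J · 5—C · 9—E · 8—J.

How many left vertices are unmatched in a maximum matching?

1

A valid assignment of size 8: 1-J, 2-H, 3-E, 4-A, 5-C, 6-I, 7-B, 8-G.
The set {1, 3, 4, 5, 7, 9} has only 5 neighbours ({A, B, C, E, J}), so by Hall's theorem at most 8 of the 9 left vertices can be matched.
That matches 8 of the 9, leaving 1 unmatched; no matching can do better.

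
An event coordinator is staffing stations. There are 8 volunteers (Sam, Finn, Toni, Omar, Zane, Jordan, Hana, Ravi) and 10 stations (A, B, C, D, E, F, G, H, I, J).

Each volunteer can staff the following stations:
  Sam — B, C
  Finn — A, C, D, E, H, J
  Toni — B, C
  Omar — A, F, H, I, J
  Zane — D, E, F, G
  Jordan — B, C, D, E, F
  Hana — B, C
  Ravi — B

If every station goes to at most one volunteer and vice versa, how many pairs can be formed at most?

A valid assignment of size 6: Sam→C, Finn→A, Toni→B, Omar→J, Zane→D, Jordan→E.
The set {Sam, Toni, Hana, Ravi} has only 2 neighbours ({B, C}), so by Hall's theorem at most 6 of the 8 volunteers can be matched.

6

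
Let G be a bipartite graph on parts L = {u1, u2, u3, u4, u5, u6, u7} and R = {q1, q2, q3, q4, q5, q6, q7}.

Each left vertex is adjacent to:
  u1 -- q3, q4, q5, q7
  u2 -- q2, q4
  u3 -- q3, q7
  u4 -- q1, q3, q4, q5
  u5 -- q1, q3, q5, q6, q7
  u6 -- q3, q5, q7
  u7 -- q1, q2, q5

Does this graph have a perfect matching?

Yes

A valid assignment of size 7: u1–q7, u2–q4, u3–q3, u4–q1, u5–q6, u6–q5, u7–q2.
Every left vertex is matched, so this is a perfect matching.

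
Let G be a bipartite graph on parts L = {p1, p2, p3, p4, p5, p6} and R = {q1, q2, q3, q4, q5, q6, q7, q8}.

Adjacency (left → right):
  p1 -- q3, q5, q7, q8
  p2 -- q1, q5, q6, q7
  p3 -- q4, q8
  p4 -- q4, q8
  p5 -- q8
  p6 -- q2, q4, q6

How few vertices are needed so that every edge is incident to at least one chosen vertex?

{p1, p2, p6, q4, q8} is a vertex cover of size 5: every edge has an endpoint in this set.
No smaller cover exists because p1–q5, p2–q7, p3–q4, p4–q8, p6–q6 is a matching of size 5, and a cover must include an endpoint of each of these disjoint edges (König's theorem).

5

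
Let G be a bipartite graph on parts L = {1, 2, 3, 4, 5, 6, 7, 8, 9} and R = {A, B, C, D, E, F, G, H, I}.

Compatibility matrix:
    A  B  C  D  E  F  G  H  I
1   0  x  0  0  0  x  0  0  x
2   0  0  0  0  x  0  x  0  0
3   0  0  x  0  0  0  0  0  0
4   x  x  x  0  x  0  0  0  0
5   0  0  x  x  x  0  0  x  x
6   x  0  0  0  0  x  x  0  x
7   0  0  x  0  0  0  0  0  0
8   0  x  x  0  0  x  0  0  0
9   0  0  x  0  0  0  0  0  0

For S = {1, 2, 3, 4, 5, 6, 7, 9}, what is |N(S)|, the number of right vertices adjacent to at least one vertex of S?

9

The union of neighbours of {1, 2, 3, 4, 5, 6, 7, 9} is {A, B, C, D, E, F, G, H, I}, which has 9 elements.
Since |N(S)| = 9 ≥ |S| = 8, Hall's condition holds for this subset.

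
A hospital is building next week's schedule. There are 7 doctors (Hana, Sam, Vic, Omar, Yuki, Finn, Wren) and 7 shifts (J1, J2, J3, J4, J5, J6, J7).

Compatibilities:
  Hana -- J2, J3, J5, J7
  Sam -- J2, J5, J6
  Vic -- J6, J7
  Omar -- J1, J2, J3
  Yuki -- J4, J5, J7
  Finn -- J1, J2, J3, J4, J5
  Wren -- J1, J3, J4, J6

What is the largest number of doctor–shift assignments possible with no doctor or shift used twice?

7

A valid assignment of size 7: Hana–J7, Sam–J2, Vic–J6, Omar–J1, Yuki–J5, Finn–J4, Wren–J3.
This saturates every doctor, so 7 is the maximum.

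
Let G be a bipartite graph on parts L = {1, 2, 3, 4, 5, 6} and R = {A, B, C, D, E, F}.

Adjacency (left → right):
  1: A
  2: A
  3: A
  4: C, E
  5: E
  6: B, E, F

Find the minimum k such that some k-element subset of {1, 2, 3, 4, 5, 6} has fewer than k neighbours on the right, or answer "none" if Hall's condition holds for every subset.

Take S = {1, 2}. Its neighbourhood is {A}, so |N(S)| = 1 < |S| = 2.
No single vertex violates Hall's condition since each has at least one neighbour, so 2 is the minimum.

2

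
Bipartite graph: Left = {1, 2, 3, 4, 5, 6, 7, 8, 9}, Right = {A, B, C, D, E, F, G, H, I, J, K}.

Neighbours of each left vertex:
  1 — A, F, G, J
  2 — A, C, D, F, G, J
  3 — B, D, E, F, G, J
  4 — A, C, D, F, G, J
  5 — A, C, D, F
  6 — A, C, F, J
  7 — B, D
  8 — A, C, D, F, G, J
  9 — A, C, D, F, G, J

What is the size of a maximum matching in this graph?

8

For example, pair 1–A, 2–G, 3–E, 4–D, 5–F, 6–C, 7–B, 8–J.
The set {1, 2, 4, 5, 6, 8, 9} has only 6 neighbours ({A, C, D, F, G, J}), so by Hall's theorem at most 8 of the 9 left vertices can be matched.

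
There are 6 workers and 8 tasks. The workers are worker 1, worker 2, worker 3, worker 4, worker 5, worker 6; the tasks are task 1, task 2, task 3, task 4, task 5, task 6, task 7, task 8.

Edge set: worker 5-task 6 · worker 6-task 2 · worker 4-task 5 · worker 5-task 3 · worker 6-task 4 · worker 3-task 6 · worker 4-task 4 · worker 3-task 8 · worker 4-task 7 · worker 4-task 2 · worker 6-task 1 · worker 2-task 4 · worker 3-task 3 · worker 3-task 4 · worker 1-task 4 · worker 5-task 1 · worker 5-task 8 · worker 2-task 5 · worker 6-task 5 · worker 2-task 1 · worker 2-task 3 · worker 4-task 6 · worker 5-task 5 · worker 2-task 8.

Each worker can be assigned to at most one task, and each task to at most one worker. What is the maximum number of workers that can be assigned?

6

One maximum matching: worker 1–task 4, worker 2–task 1, worker 3–task 6, worker 4–task 7, worker 5–task 8, worker 6–task 2.
This saturates every worker, so 6 is the maximum.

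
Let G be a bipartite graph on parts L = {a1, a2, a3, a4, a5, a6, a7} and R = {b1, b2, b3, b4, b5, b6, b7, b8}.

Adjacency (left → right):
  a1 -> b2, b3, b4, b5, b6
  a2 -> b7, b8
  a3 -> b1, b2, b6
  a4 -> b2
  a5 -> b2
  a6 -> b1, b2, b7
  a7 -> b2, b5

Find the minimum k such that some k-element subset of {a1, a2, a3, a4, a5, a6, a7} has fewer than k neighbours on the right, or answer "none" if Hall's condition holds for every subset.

Take S = {a4, a5}. Its neighbourhood is {b2}, so |N(S)| = 1 < |S| = 2.
No single vertex violates Hall's condition since each has at least one neighbour, so 2 is the minimum.

2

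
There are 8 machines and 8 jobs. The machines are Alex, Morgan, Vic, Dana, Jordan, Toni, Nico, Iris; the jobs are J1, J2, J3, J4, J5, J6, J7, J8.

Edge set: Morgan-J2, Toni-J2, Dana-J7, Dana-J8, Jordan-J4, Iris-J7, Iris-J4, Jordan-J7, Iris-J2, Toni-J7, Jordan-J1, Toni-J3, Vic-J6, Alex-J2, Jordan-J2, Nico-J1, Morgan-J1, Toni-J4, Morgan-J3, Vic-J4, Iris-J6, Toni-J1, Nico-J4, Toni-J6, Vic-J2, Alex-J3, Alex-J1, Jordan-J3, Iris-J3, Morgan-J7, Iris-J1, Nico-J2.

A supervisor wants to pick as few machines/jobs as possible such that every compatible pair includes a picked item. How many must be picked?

7

A maximum matching has 7 edges (e.g. Alex–J3, Morgan–J7, Vic–J6, Dana–J8, Jordan–J2, Toni–J4, Nico–J1).
By König's theorem the minimum vertex cover has the same size. One such cover is {Dana, J1, J2, J3, J4, J6, J7}.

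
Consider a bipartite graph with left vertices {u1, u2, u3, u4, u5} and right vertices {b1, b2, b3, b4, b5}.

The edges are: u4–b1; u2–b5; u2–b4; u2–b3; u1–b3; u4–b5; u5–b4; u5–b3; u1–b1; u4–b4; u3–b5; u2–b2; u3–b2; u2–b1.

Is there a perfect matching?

A valid assignment of size 5: u1–b1, u2–b5, u3–b2, u4–b4, u5–b3.
All 5 left vertices are covered.

Yes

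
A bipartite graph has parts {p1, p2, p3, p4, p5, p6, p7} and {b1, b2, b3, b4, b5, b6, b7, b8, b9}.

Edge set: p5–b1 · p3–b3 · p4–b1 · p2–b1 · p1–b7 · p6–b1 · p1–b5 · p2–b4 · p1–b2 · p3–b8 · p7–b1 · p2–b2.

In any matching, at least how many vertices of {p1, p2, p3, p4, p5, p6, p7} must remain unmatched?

3

For example, pair p1-b5, p2-b4, p3-b3, p4-b1.
The set {p4, p5, p6, p7} has only 1 neighbour ({b1}), so by Hall's theorem at most 4 of the 7 left vertices can be matched.
That matches 4 of the 7, leaving 3 unmatched; no matching can do better.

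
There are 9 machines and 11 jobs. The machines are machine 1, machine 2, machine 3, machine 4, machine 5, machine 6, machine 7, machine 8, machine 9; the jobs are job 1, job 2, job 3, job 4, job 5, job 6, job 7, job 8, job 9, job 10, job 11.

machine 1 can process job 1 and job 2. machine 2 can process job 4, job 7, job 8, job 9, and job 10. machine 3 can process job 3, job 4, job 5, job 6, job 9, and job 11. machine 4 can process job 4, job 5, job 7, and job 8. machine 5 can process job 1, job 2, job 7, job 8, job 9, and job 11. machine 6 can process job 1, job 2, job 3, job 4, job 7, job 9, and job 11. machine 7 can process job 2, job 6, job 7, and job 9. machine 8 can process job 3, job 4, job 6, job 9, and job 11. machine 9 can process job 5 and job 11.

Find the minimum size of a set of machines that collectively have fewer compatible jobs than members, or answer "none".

A matching saturating every machine exists, for instance machine 1→job 2, machine 2→job 4, machine 3→job 5, machine 4→job 8, machine 5→job 1, machine 6→job 7, machine 7→job 6, machine 8→job 9, machine 9→job 11.
By Hall's marriage theorem, this means |N(S)| ≥ |S| for every subset S, so no violating subset exists.

none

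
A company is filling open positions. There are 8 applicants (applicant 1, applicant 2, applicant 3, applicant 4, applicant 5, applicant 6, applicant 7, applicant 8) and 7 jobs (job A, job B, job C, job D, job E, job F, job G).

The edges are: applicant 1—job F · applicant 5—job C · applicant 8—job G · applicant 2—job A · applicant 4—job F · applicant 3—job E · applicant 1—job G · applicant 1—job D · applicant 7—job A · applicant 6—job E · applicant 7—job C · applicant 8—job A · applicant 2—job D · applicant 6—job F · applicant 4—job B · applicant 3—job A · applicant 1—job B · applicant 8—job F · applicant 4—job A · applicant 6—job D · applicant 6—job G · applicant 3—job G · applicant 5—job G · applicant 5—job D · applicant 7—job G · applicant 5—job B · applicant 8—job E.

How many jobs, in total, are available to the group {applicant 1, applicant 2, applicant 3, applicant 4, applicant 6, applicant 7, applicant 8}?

7

The union of neighbours of {applicant 1, applicant 2, applicant 3, applicant 4, applicant 6, applicant 7, applicant 8} is {job A, job B, job C, job D, job E, job F, job G}, which has 7 elements.
Since |N(S)| = 7 ≥ |S| = 7, Hall's condition holds for this subset.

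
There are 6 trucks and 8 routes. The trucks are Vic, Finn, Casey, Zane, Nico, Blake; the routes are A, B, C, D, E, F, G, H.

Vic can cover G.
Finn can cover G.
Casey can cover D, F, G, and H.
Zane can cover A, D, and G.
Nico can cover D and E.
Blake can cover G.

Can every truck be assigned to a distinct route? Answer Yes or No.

No

The set {Vic, Finn, Blake} has only 1 neighbour ({G}), so by Hall's theorem at most 4 of the 6 trucks can be matched.
Hence no matching covers every truck.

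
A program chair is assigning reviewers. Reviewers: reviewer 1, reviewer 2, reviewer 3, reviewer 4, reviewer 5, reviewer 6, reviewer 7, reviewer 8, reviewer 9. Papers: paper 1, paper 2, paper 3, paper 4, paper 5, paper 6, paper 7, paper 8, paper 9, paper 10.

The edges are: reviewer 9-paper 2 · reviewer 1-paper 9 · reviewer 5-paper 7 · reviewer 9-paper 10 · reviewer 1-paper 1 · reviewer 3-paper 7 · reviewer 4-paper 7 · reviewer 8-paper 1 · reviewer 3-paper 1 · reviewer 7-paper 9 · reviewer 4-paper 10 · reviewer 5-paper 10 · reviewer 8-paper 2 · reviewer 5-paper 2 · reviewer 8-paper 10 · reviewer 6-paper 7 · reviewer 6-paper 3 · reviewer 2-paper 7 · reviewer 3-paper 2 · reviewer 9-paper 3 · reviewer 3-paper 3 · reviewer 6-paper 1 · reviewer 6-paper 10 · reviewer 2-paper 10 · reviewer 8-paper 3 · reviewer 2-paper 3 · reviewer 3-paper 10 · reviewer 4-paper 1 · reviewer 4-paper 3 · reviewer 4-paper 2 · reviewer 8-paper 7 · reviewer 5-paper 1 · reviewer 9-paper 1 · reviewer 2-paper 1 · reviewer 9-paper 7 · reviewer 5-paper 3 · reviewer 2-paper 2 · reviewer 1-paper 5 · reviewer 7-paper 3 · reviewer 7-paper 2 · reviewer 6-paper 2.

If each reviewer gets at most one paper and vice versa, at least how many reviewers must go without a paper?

2

A valid assignment of size 7: reviewer 1-paper 5, reviewer 2-paper 1, reviewer 3-paper 7, reviewer 4-paper 3, reviewer 5-paper 10, reviewer 6-paper 2, reviewer 7-paper 9.
The set {reviewer 2, reviewer 3, reviewer 4, reviewer 5, reviewer 6, reviewer 8, reviewer 9} has only 5 neighbours ({paper 1, paper 10, paper 2, paper 3, paper 7}), so by Hall's theorem at most 7 of the 9 reviewers can be matched.
That matches 7 of the 9, leaving 2 unmatched; no matching can do better.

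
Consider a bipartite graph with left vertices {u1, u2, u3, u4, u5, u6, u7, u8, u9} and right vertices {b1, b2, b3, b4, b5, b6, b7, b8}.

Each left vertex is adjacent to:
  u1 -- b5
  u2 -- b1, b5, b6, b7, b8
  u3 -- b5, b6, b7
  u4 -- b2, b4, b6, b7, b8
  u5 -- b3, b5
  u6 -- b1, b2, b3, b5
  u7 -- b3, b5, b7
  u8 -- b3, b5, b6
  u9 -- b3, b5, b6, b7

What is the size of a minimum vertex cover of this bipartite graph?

7

The 7 edges u1–b5, u2–b1, u3–b6, u4–b4, u5–b3, u6–b2, u7–b7 form a matching, so any vertex cover needs at least 7 vertices (one per matched edge).
Conversely {u2, u4, u6, b3, b5, b6, b7} meets every edge and has exactly 7 vertices, so 7 is optimal.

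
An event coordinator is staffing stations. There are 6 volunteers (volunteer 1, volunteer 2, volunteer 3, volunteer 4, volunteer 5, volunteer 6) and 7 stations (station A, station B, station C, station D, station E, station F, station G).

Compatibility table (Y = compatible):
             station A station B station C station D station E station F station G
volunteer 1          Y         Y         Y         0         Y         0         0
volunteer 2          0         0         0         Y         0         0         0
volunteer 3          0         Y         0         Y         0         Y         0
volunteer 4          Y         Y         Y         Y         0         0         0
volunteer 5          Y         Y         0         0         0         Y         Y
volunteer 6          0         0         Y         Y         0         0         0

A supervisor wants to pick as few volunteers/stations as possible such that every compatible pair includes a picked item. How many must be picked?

A maximum matching has 6 edges (e.g. volunteer 1–station B, volunteer 2–station D, volunteer 3–station F, volunteer 4–station A, volunteer 5–station G, volunteer 6–station C).
By König's theorem the minimum vertex cover has the same size. One such cover is {volunteer 1, volunteer 2, volunteer 3, volunteer 4, volunteer 5, volunteer 6}.

6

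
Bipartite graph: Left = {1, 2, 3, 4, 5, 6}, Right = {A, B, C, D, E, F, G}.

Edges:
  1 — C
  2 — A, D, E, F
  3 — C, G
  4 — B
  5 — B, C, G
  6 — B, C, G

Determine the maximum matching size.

One maximum matching: 1–C, 2–E, 3–G, 4–B.
The set {1, 3, 4, 5, 6} has only 3 neighbours ({B, C, G}), so by Hall's theorem at most 4 of the 6 left vertices can be matched.

4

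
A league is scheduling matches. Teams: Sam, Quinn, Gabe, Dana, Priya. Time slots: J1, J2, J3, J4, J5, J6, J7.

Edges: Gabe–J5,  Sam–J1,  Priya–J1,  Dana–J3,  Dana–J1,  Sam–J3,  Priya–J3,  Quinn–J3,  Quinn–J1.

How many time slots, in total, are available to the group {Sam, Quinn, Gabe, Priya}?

3

The union of neighbours of {Sam, Quinn, Gabe, Priya} is {J1, J3, J5}, which has 3 elements.
Since |N(S)| = 3 < |S| = 4, Hall's condition fails for this subset.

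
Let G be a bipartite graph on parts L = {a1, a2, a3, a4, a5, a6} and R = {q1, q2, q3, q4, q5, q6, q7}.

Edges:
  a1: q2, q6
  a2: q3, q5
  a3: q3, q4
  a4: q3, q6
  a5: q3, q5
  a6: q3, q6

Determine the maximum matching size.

5

A valid assignment of size 5: a1→q2, a2→q3, a3→q4, a4→q6, a5→q5.
The set {a2, a4, a5, a6} has only 3 neighbours ({q3, q5, q6}), so by Hall's theorem at most 5 of the 6 left vertices can be matched.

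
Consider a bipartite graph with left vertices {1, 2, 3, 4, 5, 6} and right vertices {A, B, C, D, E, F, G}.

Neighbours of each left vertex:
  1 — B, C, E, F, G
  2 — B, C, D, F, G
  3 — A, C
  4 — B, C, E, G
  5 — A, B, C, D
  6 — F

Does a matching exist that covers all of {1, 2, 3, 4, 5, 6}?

Yes

A valid assignment of size 6: 1-E, 2-G, 3-A, 4-B, 5-C, 6-F.
All 6 left vertices are covered.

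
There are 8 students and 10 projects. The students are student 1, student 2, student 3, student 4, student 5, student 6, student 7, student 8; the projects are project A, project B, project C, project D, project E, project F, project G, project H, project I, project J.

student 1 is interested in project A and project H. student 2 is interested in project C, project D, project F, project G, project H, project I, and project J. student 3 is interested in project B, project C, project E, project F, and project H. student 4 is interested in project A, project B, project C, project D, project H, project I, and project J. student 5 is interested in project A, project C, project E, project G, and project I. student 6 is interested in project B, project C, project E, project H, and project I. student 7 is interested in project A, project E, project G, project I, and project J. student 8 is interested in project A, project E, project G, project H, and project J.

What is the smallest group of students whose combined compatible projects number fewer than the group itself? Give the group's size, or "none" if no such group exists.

A matching saturating every student exists, for instance student 1→project A, student 2→project F, student 3→project C, student 4→project H, student 5→project E, student 6→project B, student 7→project I, student 8→project G.
By Hall's marriage theorem, this means |N(S)| ≥ |S| for every subset S, so no violating subset exists.

none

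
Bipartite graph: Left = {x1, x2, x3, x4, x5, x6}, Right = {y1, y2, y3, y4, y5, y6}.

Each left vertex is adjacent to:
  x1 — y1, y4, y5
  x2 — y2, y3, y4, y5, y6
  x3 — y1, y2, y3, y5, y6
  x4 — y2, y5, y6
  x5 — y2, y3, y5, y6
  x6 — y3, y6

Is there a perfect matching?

A valid assignment of size 6: x1-y1, x2-y4, x3-y6, x4-y5, x5-y2, x6-y3.
Every left vertex is matched, so this is a perfect matching.

Yes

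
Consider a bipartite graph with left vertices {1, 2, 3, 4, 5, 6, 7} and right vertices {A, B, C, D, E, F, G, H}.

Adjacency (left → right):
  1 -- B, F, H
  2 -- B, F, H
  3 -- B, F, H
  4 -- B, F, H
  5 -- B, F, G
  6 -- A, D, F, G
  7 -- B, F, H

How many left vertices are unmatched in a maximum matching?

A valid assignment of size 5: 1-H, 2-F, 3-B, 5-G, 6-D.
The set {1, 2, 3, 4, 7} has only 3 neighbours ({B, F, H}), so by Hall's theorem at most 5 of the 7 left vertices can be matched.
That matches 5 of the 7, leaving 2 unmatched; no matching can do better.

2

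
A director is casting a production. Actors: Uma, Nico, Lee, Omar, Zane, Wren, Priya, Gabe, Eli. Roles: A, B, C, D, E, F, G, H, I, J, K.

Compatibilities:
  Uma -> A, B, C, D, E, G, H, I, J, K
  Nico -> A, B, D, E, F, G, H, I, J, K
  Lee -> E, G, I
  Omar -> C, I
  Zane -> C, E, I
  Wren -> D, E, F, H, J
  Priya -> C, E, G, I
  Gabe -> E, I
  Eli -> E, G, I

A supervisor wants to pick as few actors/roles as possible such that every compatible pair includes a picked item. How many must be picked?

7

A maximum matching has 7 edges (e.g. Uma–J, Nico–A, Lee–G, Omar–I, Zane–C, Wren–H, Priya–E).
By König's theorem the minimum vertex cover has the same size. One such cover is {Uma, Nico, Wren, C, E, G, I}.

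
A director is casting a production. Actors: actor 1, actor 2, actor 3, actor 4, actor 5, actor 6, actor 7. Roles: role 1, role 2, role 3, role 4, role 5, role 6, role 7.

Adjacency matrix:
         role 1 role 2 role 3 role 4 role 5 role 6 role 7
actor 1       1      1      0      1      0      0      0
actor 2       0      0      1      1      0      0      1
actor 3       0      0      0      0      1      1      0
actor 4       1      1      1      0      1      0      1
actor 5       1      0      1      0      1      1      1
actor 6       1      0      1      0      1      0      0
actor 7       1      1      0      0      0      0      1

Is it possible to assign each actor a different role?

One maximum matching: actor 1→role 2, actor 2→role 4, actor 3→role 6, actor 4→role 3, actor 5→role 1, actor 6→role 5, actor 7→role 7.
Every actor is matched, so this is a perfect matching.

Yes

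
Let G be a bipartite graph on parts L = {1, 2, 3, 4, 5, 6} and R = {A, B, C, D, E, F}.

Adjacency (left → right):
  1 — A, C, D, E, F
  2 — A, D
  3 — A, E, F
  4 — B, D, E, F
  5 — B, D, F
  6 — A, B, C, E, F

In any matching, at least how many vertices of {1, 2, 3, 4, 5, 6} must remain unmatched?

0

A valid assignment of size 6: 1→C, 2→D, 3→F, 4→E, 5→B, 6→A.
All 6 left vertices are matched, so no larger matching exists.
That matches 6 of the 6, leaving 0 unmatched; no matching can do better.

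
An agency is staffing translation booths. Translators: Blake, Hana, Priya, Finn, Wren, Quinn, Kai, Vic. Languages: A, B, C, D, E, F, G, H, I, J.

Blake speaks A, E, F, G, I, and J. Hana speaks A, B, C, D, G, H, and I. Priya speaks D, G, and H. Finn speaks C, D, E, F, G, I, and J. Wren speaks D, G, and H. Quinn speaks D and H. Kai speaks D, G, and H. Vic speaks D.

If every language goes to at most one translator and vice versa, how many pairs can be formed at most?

One maximum matching: Blake–J, Hana–A, Priya–G, Finn–E, Wren–H, Quinn–D.
The set {Priya, Wren, Quinn, Kai, Vic} has only 3 neighbours ({D, G, H}), so by Hall's theorem at most 6 of the 8 translators can be matched.

6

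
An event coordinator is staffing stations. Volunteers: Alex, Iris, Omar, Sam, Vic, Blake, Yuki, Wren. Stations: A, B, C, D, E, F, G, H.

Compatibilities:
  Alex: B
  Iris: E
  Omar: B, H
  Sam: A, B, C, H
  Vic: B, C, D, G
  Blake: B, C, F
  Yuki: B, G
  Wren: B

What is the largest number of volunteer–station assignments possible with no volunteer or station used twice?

A valid assignment of size 7: Alex→B, Iris→E, Omar→H, Sam→A, Vic→C, Blake→F, Yuki→G.
The set {Alex, Wren} has only 1 neighbour ({B}), so by Hall's theorem at most 7 of the 8 volunteers can be matched.

7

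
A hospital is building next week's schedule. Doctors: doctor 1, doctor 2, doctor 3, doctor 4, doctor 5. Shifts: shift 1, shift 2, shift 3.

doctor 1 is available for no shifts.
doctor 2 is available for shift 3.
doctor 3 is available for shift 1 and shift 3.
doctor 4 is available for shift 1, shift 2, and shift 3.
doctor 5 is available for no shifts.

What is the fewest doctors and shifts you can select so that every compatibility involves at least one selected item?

{doctor 2, doctor 3, doctor 4} is a vertex cover of size 3: every edge has an endpoint in this set.
No smaller cover exists because doctor 2–shift 3, doctor 3–shift 1, doctor 4–shift 2 is a matching of size 3, and a cover must include an endpoint of each of these disjoint edges (König's theorem).

3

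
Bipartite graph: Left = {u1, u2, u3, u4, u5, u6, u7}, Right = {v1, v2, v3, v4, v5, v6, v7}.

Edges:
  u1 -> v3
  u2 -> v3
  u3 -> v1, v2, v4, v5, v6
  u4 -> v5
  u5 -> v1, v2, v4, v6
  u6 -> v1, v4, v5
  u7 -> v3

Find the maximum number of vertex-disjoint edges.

For example, pair u1→v3, u3→v6, u4→v5, u5→v2, u6→v1.
The set {u1, u2, u7} has only 1 neighbour ({v3}), so by Hall's theorem at most 5 of the 7 left vertices can be matched.

5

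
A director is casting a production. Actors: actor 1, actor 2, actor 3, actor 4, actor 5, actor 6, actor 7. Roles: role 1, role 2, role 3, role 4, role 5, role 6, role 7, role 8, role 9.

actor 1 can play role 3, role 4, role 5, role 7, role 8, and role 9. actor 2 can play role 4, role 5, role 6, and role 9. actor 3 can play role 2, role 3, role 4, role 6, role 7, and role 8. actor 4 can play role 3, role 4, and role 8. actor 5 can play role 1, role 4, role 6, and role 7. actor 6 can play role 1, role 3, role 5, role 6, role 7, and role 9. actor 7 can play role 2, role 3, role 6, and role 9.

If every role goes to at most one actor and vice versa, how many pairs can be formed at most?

One maximum matching: actor 1-role 9, actor 2-role 5, actor 3-role 8, actor 4-role 3, actor 5-role 1, actor 6-role 7, actor 7-role 2.
All 7 actors are matched, so no larger matching exists.

7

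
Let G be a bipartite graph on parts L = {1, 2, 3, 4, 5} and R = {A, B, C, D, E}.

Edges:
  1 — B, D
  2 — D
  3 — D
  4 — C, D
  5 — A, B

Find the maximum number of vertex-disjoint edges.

4

A valid assignment of size 4: 1–B, 2–D, 4–C, 5–A.
The set {2, 3} has only 1 neighbour ({D}), so by Hall's theorem at most 4 of the 5 left vertices can be matched.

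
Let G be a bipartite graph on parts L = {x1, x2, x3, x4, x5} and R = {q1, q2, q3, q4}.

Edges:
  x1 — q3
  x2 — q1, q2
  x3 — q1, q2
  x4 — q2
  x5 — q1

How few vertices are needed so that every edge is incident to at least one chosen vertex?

The 3 edges x1–q3, x2–q1, x3–q2 form a matching, so any vertex cover needs at least 3 vertices (one per matched edge).
Conversely {x1, q1, q2} meets every edge and has exactly 3 vertices, so 3 is optimal.

3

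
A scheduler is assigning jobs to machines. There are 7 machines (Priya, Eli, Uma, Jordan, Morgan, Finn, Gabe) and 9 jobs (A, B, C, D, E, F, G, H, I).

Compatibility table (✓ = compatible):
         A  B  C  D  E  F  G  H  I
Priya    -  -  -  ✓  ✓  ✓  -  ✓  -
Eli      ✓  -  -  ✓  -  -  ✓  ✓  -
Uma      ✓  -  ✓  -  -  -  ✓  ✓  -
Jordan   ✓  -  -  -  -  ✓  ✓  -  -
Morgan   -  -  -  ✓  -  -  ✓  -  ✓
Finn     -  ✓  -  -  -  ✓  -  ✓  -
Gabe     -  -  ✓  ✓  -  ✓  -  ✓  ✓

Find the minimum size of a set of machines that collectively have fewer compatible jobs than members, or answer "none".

A matching saturating every machine exists, for instance Priya→E, Eli→D, Uma→C, Jordan→F, Morgan→G, Finn→B, Gabe→H.
By Hall's marriage theorem, this means |N(S)| ≥ |S| for every subset S, so no violating subset exists.

none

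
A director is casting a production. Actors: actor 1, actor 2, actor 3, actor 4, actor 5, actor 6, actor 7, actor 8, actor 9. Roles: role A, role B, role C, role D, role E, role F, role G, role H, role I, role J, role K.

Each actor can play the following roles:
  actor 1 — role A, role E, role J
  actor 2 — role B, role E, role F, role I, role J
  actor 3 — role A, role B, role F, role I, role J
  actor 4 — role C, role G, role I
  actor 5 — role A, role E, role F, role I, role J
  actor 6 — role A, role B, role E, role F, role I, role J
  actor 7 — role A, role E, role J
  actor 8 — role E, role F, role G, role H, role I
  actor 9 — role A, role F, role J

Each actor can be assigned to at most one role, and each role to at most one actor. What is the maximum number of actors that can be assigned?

For example, pair actor 1-role A, actor 2-role B, actor 3-role J, actor 4-role C, actor 5-role I, actor 6-role F, actor 7-role E, actor 8-role G.
The set {actor 1, actor 2, actor 3, actor 5, actor 6, actor 7, actor 9} has only 6 neighbours ({role A, role B, role E, role F, role I, role J}), so by Hall's theorem at most 8 of the 9 actors can be matched.

8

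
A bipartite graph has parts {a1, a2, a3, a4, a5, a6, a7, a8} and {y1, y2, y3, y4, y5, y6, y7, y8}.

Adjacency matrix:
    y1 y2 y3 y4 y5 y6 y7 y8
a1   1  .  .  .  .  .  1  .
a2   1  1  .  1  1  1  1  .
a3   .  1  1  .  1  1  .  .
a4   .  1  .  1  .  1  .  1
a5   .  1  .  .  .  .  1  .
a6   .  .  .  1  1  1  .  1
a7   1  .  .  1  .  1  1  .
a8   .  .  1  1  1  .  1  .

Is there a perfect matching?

For example, pair a1-y1, a2-y5, a3-y2, a4-y6, a5-y7, a6-y8, a7-y4, a8-y3.
All 8 left vertices are covered.

Yes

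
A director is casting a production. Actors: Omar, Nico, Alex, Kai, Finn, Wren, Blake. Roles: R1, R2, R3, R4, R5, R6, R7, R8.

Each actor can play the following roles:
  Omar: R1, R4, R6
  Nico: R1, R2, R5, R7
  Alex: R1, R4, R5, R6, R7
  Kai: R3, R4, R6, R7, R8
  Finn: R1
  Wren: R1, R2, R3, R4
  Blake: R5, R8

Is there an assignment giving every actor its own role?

For example, pair Omar→R4, Nico→R7, Alex→R5, Kai→R6, Finn→R1, Wren→R3, Blake→R8.
Every actor is matched, so this matching saturates all of them.

Yes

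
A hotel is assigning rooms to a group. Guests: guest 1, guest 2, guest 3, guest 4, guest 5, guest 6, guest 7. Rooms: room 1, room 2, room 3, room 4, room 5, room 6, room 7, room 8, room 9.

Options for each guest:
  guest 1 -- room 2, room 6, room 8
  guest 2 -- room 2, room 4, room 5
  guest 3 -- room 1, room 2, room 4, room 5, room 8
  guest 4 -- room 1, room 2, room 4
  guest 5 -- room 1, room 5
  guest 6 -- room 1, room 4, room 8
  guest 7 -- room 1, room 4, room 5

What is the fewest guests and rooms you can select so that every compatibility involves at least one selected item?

The 6 edges guest 1–room 6, guest 2–room 2, guest 3–room 4, guest 4–room 1, guest 5–room 5, guest 6–room 8 form a matching, so any vertex cover needs at least 6 vertices (one per matched edge).
Conversely {guest 1, room 1, room 2, room 4, room 5, room 8} meets every edge and has exactly 6 vertices, so 6 is optimal.

6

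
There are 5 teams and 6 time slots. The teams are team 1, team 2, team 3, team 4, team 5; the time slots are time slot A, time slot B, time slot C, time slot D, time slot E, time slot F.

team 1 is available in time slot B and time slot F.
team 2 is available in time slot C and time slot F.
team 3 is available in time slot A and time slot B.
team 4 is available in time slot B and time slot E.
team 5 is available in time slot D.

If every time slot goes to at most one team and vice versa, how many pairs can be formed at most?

5

A valid assignment of size 5: team 1-time slot F, team 2-time slot C, team 3-time slot A, team 4-time slot B, team 5-time slot D.
This saturates every team, so 5 is the maximum.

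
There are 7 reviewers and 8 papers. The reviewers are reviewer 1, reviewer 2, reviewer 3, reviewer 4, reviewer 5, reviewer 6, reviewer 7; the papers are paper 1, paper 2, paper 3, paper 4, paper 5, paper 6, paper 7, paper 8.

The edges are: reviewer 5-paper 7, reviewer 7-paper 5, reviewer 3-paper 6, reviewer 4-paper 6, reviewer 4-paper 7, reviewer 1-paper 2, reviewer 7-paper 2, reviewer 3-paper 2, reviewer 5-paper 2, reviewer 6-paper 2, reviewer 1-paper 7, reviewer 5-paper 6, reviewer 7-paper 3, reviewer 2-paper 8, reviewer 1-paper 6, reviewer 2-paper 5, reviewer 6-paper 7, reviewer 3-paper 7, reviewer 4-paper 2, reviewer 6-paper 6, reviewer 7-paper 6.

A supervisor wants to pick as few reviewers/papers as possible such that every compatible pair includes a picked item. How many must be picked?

{reviewer 2, reviewer 7, paper 2, paper 6, paper 7} is a vertex cover of size 5: every edge has an endpoint in this set.
No smaller cover exists because reviewer 1–paper 2, reviewer 2–paper 8, reviewer 3–paper 6, reviewer 4–paper 7, reviewer 7–paper 3 is a matching of size 5, and a cover must include an endpoint of each of these disjoint edges (König's theorem).

5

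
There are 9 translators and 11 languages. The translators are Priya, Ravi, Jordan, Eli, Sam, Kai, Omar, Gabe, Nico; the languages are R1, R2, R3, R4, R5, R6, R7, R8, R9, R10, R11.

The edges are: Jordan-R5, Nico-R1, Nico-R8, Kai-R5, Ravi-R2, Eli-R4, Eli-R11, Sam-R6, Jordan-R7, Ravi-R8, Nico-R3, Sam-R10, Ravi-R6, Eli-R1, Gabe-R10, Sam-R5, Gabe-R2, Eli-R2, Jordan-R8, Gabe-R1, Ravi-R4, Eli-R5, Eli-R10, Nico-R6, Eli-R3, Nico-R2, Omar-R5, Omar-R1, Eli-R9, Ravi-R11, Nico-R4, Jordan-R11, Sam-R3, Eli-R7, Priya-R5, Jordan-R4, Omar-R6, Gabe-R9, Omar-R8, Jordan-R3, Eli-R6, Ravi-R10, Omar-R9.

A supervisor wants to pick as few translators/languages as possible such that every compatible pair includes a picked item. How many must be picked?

8

{Ravi, Jordan, Eli, Sam, Omar, Gabe, Nico, R5} is a vertex cover of size 8: every edge has an endpoint in this set.
No smaller cover exists because Priya–R5, Ravi–R4, Jordan–R8, Eli–R2, Sam–R3, Omar–R9, Gabe–R10, Nico–R6 is a matching of size 8, and a cover must include an endpoint of each of these disjoint edges (König's theorem).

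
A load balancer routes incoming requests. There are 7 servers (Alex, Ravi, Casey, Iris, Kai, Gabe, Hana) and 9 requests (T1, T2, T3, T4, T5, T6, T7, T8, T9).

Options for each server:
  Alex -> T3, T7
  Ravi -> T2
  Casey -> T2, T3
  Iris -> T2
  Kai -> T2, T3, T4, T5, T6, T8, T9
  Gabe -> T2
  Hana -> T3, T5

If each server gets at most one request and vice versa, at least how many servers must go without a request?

2

A valid assignment of size 5: Alex–T7, Ravi–T2, Casey–T3, Kai–T4, Hana–T5.
The set {Ravi, Iris, Gabe} has only 1 neighbour ({T2}), so by Hall's theorem at most 5 of the 7 servers can be matched.
That matches 5 of the 7, leaving 2 unmatched; no matching can do better.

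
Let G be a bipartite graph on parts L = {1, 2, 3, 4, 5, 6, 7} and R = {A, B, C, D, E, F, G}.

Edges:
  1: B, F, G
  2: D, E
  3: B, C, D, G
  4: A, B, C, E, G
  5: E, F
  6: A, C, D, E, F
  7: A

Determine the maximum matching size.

A valid assignment of size 7: 1–B, 2–D, 3–G, 4–C, 5–F, 6–E, 7–A.
All 7 left vertices are matched, so no larger matching exists.

7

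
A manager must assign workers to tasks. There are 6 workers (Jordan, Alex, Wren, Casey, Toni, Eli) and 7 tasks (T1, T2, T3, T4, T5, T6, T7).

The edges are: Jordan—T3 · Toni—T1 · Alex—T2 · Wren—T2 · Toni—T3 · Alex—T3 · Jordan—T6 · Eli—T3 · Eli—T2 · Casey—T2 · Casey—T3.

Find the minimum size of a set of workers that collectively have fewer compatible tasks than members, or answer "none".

Take S = {Alex, Wren, Casey}. Its neighbourhood is {T2, T3}, so |N(S)| = 2 < |S| = 3.
Every subset of size less than 3 has at least as many neighbours as members, so 3 is the minimum.

3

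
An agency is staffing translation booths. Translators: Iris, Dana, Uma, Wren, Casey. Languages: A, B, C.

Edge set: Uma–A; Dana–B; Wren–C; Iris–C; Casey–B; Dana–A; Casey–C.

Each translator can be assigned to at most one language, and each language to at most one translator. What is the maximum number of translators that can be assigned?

3

A valid assignment of size 3: Iris-C, Dana-B, Uma-A.
The set {Iris, Dana, Uma, Wren, Casey} has only 3 neighbours ({A, B, C}), so by Hall's theorem at most 3 of the 5 translators can be matched.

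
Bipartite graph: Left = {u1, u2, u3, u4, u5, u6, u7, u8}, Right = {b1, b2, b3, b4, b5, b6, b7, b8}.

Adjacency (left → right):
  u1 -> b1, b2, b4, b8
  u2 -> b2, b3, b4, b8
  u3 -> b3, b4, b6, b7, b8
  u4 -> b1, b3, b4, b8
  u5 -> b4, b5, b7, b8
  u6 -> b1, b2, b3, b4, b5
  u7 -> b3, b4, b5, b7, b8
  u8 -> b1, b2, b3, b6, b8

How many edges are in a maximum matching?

For example, pair u1-b2, u2-b3, u3-b6, u4-b4, u5-b8, u6-b5, u7-b7, u8-b1.
This saturates every left vertex, so 8 is the maximum.

8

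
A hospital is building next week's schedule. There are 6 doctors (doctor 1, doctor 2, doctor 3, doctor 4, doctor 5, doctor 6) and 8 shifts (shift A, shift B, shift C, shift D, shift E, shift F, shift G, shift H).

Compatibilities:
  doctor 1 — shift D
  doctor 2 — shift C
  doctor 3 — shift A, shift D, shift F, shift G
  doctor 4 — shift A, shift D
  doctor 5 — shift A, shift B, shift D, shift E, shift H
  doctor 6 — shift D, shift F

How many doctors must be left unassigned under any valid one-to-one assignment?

A valid assignment of size 6: doctor 1→shift D, doctor 2→shift C, doctor 3→shift G, doctor 4→shift A, doctor 5→shift H, doctor 6→shift F.
This saturates every doctor, so 6 is the maximum.
That matches 6 of the 6, leaving 0 unmatched; no matching can do better.

0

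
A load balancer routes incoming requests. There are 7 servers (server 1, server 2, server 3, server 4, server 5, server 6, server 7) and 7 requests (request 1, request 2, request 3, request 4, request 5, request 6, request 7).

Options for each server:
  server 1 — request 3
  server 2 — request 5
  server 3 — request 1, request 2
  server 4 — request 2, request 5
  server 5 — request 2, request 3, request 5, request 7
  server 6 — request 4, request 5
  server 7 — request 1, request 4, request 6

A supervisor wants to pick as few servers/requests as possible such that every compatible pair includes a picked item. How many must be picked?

A maximum matching has 7 edges (e.g. server 1–request 3, server 2–request 5, server 3–request 1, server 4–request 2, server 5–request 7, server 6–request 4, server 7–request 6).
By König's theorem the minimum vertex cover has the same size. One such cover is {server 1, server 2, server 3, server 4, server 5, server 6, server 7}.

7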